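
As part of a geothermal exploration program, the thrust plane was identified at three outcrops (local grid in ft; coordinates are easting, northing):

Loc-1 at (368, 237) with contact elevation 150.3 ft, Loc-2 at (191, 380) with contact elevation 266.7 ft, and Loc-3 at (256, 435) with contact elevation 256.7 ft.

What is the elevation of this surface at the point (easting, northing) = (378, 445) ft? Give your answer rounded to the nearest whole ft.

210 ft

Let the plane be z = a·easting + b·northing + c.
Loc-2−Loc-1: −177a + 143b = 116.4;  Loc-3−Loc-1: −112a + 198b = 106.4.
Solving gives a = −0.41156, b = 0.30457.
Then c = 150.3 − a·368 − b·237 = 229.57.
At (378, 445): z = −155.6 + 135.5 + 229.57 = 209.5 ft.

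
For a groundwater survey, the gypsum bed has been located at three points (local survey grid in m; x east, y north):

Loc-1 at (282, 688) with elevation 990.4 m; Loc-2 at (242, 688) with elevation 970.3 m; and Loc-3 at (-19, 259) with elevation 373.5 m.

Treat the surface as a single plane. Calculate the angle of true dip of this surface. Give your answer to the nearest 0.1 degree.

Two edge vectors: Loc-1→Loc-2 = (-40, 0, -20.1), Loc-1→Loc-3 = (-301, -429, -616.9).
Normal n = (Loc-1→Loc-2) × (Loc-1→Loc-3) = (-8622.9, -18625.9, 17160).
So ∂z/∂x = −n_x/n_z = 0.50250 and ∂z/∂y = −n_y/n_z = 1.08543.
Gradient magnitude |∇z| = √(a² + b²) = √(0.25251 + 1.17815) = 1.19610.
True dip = arctan(1.19610) = 50.1°, dipping toward SSW (azimuth ≈ 205°).

50.1°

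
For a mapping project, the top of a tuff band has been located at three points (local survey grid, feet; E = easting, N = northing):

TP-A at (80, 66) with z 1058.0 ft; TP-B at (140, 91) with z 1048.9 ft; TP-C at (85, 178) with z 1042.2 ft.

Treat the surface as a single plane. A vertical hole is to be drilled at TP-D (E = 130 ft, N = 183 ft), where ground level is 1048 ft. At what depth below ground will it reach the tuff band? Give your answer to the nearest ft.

Let the plane be z = a·E + b·N + c.
TP-B−TP-A: 60a + 25b = −9.1;  TP-C−TP-A: 5a + 112b = −15.8.
Solving gives a = −0.09465, b = −0.13685.
Then c = 1058 − a·80 − b·66 = 1074.60.
At (130, 183): z_contact = −12.3 − 25.0 + 1074.60 = 1037.3 ft.
Depth below ground = 1048 − 1037.3 = 11 ft.

11 ft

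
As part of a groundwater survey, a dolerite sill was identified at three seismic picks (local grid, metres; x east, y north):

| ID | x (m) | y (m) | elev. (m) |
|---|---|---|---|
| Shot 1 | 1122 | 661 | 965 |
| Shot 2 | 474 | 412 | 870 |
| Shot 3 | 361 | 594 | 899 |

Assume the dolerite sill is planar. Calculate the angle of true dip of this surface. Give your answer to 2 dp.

12.06°

Two edge vectors: Shot 1→Shot 2 = (-648, -249, -95), Shot 1→Shot 3 = (-761, -67, -66).
Normal n = (Shot 1→Shot 2) × (Shot 1→Shot 3) = (10069, 29527, -146073).
So ∂z/∂x = −n_x/n_z = 0.06893 and ∂z/∂y = −n_y/n_z = 0.20214.
Gradient magnitude |∇z| = √(a² + b²) = √(0.00475 + 0.04086) = 0.21357.
True dip = arctan(0.21357) = 12.06°, dipping toward SSW (azimuth ≈ 199°).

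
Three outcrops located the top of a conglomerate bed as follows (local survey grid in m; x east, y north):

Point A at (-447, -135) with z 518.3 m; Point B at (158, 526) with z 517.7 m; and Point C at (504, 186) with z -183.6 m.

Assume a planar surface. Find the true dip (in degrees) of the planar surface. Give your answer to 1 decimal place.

Two edge vectors: Point A→Point B = (605, 661, -0.6), Point A→Point C = (951, 321, -701.9).
Normal n = (Point A→Point B) × (Point A→Point C) = (-463763.3, 424078.9, -434406).
So ∂z/∂x = −n_x/n_z = −1.06758 and ∂z/∂y = −n_y/n_z = 0.97623.
Gradient magnitude |∇z| = √(a² + b²) = √(1.13973 + 0.95302) = 1.44663.
True dip = arctan(1.44663) = 55.3°, dipping toward SE (azimuth ≈ 132°).

55.3°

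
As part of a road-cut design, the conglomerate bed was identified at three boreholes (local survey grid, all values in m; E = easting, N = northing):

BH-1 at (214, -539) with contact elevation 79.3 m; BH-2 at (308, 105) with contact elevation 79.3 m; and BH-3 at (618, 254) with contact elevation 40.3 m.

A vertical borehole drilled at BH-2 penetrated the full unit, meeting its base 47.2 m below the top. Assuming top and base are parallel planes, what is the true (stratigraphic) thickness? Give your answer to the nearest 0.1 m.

Two edge vectors: BH-1→BH-2 = (94, 644, 0), BH-1→BH-3 = (404, 793, -39).
Normal n = (BH-1→BH-2) × (BH-1→BH-3) = (-25116, 3666, -185634).
So ∂z/∂E = −n_x/n_z = −0.13530 and ∂z/∂N = −n_y/n_z = 0.01975.
|∇z| = √(a²+b²) = 0.13673, so dip δ = arctan(0.13673) = 7.79°.
True thickness = vertical thickness × cos δ = 47.2 × cos 7.79° = 46.8 m.

46.8 m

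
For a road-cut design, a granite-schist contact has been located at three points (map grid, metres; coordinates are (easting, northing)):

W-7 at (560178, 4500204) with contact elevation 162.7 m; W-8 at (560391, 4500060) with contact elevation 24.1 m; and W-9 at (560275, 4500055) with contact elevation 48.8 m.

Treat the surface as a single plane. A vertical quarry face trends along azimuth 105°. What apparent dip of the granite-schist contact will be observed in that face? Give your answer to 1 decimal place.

21.2°

Let the plane be z = a·E + b·N + c.
W-8−W-7: 213a − 144b = −138.6;  W-9−W-7: 97a − 149b = −113.9.
Solving gives a = −0.23917, b = 0.60873.
Unit vector along 105° is (sin 105°, cos 105°) = (0.9659, -0.2588).
Slope in that direction = a·(0.9659) + b·(-0.2588) = −0.38857.
Apparent dip = arctan|0.38857| = 21.2° (true dip is 33.2°, so apparent ≤ true as expected).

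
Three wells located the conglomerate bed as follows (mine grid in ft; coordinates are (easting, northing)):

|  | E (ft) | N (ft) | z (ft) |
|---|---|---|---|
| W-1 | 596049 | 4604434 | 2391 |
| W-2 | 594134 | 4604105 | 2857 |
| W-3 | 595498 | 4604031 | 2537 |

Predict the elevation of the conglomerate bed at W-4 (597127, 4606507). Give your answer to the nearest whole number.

Two edge vectors: W-1→W-2 = (-1915, -329, 466), W-1→W-3 = (-551, -403, 146).
Normal n = (W-1→W-2) × (W-1→W-3) = (139764, 22824, 590466).
So ∂z/∂E = −n_x/n_z = −0.23670118 and ∂z/∂N = −n_y/n_z = −0.03865422.
Intercept c from W-1: 2391 + 141085.50 + 177980.78 = 321457.29.
At (597127, 4606507): z = −141340.7 − 178060.9 + 321457.29 = 2055.7 ft.

2056 ft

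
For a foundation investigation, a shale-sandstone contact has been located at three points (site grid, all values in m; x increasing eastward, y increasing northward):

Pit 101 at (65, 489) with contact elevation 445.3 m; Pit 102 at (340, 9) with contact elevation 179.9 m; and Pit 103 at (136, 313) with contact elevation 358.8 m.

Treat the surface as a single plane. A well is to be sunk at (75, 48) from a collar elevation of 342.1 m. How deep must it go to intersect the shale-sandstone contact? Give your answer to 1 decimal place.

52.7 m

Let the plane be z = a·x + b·y + c.
Pit 102−Pit 101: 275a − 480b = −265.4;  Pit 103−Pit 101: 71a − 176b = −86.5.
Solving gives a = −0.36246, b = 0.34526.
Then c = 445.3 − a·65 − b·489 = 300.03.
At (75, 48): z_contact = −27.18 + 16.57 + 300.03 = 289.42 m.
Depth below ground = 342.1 − 289.42 = 52.7 m.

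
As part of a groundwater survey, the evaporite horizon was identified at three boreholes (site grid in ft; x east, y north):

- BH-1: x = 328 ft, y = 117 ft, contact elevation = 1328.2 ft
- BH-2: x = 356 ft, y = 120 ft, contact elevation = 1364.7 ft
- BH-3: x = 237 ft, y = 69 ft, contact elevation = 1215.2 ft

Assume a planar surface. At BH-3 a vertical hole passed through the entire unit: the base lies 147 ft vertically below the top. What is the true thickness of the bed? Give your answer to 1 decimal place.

Let the plane be z = a·x + b·y + c.
BH-2−BH-1: 28a + 3b = 36.5;  BH-3−BH-1: −91a − 48b = −113.
Solving gives a = 1.31933, b = −0.14706.
|∇z| = √(a²+b²) = 1.32750, so dip δ = arctan(1.32750) = 53.01°.
True thickness = vertical thickness × cos δ = 147 × cos 53.01° = 88.4 ft.

88.4 ft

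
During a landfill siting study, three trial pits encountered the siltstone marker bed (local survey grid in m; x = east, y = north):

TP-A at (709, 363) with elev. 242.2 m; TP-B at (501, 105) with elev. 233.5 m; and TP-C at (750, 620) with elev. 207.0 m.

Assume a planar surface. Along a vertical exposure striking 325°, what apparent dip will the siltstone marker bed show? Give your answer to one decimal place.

16.6°

Two edge vectors: TP-A→TP-B = (-208, -258, -8.7), TP-A→TP-C = (41, 257, -35.2).
Normal n = (TP-A→TP-B) × (TP-A→TP-C) = (11317.5, -7678.3, -42878).
So ∂z/∂x = −n_x/n_z = 0.26395 and ∂z/∂y = −n_y/n_z = −0.17907.
Unit vector along 325° is (sin 325°, cos 325°) = (-0.5736, 0.8192).
Slope in that direction = a·(-0.5736) + b·(0.8192) = −0.29808.
Apparent dip = arctan|0.29808| = 16.6° (true dip is 17.7°, so apparent ≤ true as expected).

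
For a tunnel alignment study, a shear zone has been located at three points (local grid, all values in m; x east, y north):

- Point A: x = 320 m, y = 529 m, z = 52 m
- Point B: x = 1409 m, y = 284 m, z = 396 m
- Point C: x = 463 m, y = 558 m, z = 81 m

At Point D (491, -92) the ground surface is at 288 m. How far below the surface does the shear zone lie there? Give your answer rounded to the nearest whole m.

Let the plane be z = a·x + b·y + c.
Point B−Point A: 1089a − 245b = 344;  Point C−Point A: 143a + 29b = 29.
Solving gives a = 0.25641, b = −0.26437.
Then c = 52 − a·320 − b·529 = 109.80.
At (491, -92): z_contact = 125.9 + 24.3 + 109.80 = 260.0 m.
Depth below ground = 288 − 260.0 = 28 m.

28 m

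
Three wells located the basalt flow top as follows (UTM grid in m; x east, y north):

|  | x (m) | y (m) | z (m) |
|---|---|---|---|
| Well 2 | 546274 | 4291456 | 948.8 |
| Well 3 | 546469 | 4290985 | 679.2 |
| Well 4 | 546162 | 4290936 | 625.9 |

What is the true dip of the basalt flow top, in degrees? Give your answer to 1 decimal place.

Two edge vectors: Well 2→Well 3 = (195, -471, -269.6), Well 2→Well 4 = (-112, -520, -322.9).
Normal n = (Well 2→Well 3) × (Well 2→Well 4) = (11893.9, 93160.7, -154152).
So ∂z/∂x = −n_x/n_z = 0.07716 and ∂z/∂y = −n_y/n_z = 0.60434.
Gradient magnitude |∇z| = √(a² + b²) = √(0.00595 + 0.36523) = 0.60925.
True dip = arctan(0.60925) = 31.4°, dipping toward S (azimuth ≈ 187°).

31.4°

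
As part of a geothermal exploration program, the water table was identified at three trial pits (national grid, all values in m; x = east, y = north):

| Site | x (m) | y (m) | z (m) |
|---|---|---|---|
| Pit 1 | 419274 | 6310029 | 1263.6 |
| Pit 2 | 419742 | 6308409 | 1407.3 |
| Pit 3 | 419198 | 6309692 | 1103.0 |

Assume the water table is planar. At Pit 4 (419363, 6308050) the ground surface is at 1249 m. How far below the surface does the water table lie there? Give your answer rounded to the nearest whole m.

340 m

Let the plane be z = a·x + b·y + c.
Pit 2−Pit 1: 468a − 1620b = 143.7;  Pit 3−Pit 1: −76a − 337b = −160.6.
Solving gives a = 1.09885805, b = 0.22874418.
Then c = 1263.6 − a·419274 − b·6310029 = −1902841.41.
At (419363, 6308050): z_contact = 460820.4 + 1442929.7 − 1902841.41 = 908.7 m.
Depth below ground = 1249 − 908.7 = 340 m.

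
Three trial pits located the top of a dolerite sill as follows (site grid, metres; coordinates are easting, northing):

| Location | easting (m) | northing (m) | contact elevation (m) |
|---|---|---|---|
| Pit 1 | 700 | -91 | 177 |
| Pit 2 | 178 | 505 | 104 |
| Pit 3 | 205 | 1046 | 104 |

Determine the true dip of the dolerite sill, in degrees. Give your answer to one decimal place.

7.5°

Let the plane be z = a·easting + b·northing + c.
Pit 2−Pit 1: −522a + 596b = −73;  Pit 3−Pit 1: −495a + 1137b = −73.
Solving gives a = 0.13231, b = −0.00660.
Gradient magnitude |∇z| = √(a² + b²) = √(0.01751 + 0.00004) = 0.13247.
True dip = arctan(0.13247) = 7.5°, dipping toward W (azimuth ≈ 273°).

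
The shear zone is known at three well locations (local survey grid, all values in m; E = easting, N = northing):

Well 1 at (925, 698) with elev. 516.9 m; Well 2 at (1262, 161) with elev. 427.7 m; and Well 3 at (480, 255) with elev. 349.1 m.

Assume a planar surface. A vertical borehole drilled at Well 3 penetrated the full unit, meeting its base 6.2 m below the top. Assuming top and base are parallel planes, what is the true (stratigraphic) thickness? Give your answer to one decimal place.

6.0 m

Let the plane be z = a·E + b·N + c.
Well 2−Well 1: 337a − 537b = −89.2;  Well 3−Well 1: −445a − 443b = −167.8.
Solving gives a = 0.13031, b = 0.24788.
|∇z| = √(a²+b²) = 0.28005, so dip δ = arctan(0.28005) = 15.64°.
True thickness = vertical thickness × cos δ = 6.2 × cos 15.64° = 6.0 m.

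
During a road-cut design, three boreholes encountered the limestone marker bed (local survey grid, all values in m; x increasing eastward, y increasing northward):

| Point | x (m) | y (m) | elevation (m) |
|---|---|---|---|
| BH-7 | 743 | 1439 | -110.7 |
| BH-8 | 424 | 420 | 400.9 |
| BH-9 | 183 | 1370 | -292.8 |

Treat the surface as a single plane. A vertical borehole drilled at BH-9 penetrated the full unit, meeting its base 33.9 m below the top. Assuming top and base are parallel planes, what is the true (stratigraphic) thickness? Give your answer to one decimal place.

Let the plane be z = a·x + b·y + c.
BH-8−BH-7: −319a − 1019b = 511.6;  BH-9−BH-7: −560a − 69b = −182.1.
Solving gives a = 0.40257, b = −0.62809.
|∇z| = √(a²+b²) = 0.74602, so dip δ = arctan(0.74602) = 36.72°.
True thickness = vertical thickness × cos δ = 33.9 × cos 36.72° = 27.2 m.

27.2 m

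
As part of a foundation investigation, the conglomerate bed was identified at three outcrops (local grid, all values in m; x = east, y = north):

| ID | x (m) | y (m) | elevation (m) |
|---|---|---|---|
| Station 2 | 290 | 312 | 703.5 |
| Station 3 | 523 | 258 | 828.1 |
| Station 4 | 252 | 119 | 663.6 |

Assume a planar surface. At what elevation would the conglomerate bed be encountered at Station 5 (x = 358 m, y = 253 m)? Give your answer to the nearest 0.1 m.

735.7 m

Let the plane be z = a·x + b·y + c.
Station 3−Station 2: 233a − 54b = 124.6;  Station 4−Station 2: −38a − 193b = −39.9.
Solving gives a = 0.55725, b = 0.09702.
Then c = 703.5 − a·290 − b·312 = 511.63.
At (358, 253): z = 199.5 + 24.5 + 511.63 = 735.7 m.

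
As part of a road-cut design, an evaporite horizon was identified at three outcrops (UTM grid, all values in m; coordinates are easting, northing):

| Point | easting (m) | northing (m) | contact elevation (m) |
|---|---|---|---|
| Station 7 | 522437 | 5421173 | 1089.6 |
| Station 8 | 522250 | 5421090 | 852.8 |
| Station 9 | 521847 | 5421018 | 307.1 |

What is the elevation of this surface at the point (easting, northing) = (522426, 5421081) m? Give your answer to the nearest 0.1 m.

1104.5 m

Let the plane be z = a·easting + b·northing + c.
Station 8−Station 7: −187a − 83b = −236.8;  Station 9−Station 7: −590a − 155b = −782.5.
Solving gives a = 1.413234926, b = −0.331023267.
Then c = 1089.6 − a·522437 − b·5421173 = 1057297.78.
At (522426, 5421081): z = 738310.7 − 1794503.9 + 1057297.78 = 1104.5 m.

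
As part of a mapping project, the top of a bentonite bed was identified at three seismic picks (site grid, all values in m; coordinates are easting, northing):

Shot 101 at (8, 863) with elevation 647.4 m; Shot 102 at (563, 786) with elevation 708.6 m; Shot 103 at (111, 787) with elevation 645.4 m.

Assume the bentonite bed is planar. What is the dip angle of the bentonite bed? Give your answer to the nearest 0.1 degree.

14.5°

Two edge vectors: Shot 101→Shot 102 = (555, -77, 61.2), Shot 101→Shot 103 = (103, -76, -2).
Normal n = (Shot 101→Shot 102) × (Shot 101→Shot 103) = (4805.2, 7413.6, -34249).
So ∂z/∂easting = −n_x/n_z = 0.14030 and ∂z/∂northing = −n_y/n_z = 0.21646.
Gradient magnitude |∇z| = √(a² + b²) = √(0.01968 + 0.04686) = 0.25795.
True dip = arctan(0.25795) = 14.5°, dipping toward SSW (azimuth ≈ 213°).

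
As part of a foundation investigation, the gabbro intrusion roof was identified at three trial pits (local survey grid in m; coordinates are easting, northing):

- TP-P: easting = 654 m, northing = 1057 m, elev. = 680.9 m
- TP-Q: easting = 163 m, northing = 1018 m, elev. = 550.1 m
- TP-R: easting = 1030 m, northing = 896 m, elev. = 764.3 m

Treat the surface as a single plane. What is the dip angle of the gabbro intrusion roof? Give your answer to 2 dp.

Let the plane be z = a·easting + b·northing + c.
TP-Q−TP-P: −491a − 39b = −130.8;  TP-R−TP-P: 376a − 161b = 83.4.
Solving gives a = 0.25942, b = 0.08783.
Gradient magnitude |∇z| = √(a² + b²) = √(0.06730 + 0.00771) = 0.27388.
True dip = arctan(0.27388) = 15.32°, dipping toward WSW (azimuth ≈ 251°).

15.32°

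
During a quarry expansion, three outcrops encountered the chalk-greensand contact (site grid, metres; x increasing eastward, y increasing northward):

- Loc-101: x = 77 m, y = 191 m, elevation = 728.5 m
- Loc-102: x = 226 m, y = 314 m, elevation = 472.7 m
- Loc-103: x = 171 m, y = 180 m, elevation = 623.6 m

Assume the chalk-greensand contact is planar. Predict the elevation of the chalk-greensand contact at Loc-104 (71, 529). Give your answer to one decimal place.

Let the plane be z = a·x + b·y + c.
Loc-102−Loc-101: 149a + 123b = −255.8;  Loc-103−Loc-101: 94a − 11b = −104.9.
Solving gives a = −1.19055, b = −0.63746.
Then c = 728.5 − a·77 − b·191 = 941.93.
At (71, 529): z = −84.5 − 337.2 + 941.93 = 520.2 m.

520.2 m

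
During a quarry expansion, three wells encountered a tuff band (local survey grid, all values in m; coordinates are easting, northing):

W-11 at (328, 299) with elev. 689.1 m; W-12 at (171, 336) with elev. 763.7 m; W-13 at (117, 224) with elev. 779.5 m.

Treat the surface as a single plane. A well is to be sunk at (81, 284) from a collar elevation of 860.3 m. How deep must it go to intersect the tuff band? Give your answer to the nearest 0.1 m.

Two edge vectors: W-11→W-12 = (-157, 37, 74.6), W-11→W-13 = (-211, -75, 90.4).
Normal n = (W-11→W-12) × (W-11→W-13) = (8939.8, -1547.8, 19582).
So ∂z/∂easting = −n_x/n_z = −0.45653 and ∂z/∂northing = −n_y/n_z = 0.07904.
Intercept c from W-11: 689.1 + 149.74 − 23.63 = 815.21.
At (81, 284): z_contact = −36.98 + 22.45 + 815.21 = 800.68 m.
Depth below ground = 860.3 − 800.68 = 59.6 m.

59.6 m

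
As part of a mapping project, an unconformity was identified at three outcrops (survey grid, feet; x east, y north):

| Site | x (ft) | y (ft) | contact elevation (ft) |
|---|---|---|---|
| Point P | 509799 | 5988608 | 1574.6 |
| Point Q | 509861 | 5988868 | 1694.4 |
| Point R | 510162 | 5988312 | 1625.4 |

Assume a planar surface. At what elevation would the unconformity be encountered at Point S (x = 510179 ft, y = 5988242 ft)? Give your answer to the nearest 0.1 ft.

Two edge vectors: Point P→Point Q = (62, 260, 119.8), Point P→Point R = (363, -296, 50.8).
Normal n = (Point P→Point Q) × (Point P→Point R) = (48668.8, 40337.8, -112732).
So ∂z/∂x = −n_x/n_z = 0.431721250 and ∂z/∂y = −n_y/n_z = 0.357820317.
Intercept c from Point P: 1574.6 − 220091.06 − 2142845.61 = −2361362.08.
At (510179, 5988242): z = 220255.1 + 2142714.7 − 2361362.08 = 1607.7 ft.

1607.7 ft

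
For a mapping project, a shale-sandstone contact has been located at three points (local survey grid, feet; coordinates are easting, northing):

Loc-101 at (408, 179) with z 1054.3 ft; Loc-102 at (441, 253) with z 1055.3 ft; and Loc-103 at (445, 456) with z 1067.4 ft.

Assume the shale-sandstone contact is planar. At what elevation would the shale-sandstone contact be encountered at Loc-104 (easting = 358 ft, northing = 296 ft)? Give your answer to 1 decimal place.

1066.9 ft

Let the plane be z = a·easting + b·northing + c.
Loc-102−Loc-101: 33a + 74b = 1;  Loc-103−Loc-101: 37a + 277b = 13.1.
Solving gives a = −0.10814, b = 0.06174.
Then c = 1054.3 − a·408 − b·179 = 1087.37.
At (358, 296): z = −38.7 + 18.3 + 1087.37 = 1066.9 ft.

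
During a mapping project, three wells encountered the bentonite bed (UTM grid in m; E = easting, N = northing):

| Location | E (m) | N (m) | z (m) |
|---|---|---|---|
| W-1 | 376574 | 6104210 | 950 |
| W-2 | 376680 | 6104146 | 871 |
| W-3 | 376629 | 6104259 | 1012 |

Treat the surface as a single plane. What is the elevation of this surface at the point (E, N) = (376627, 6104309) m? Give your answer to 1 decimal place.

Two edge vectors: W-1→W-2 = (106, -64, -79), W-1→W-3 = (55, 49, 62).
Normal n = (W-1→W-2) × (W-1→W-3) = (-97, -10917, 8714).
So ∂z/∂E = −n_x/n_z = 0.011131513 and ∂z/∂N = −n_y/n_z = 1.252811568.
Intercept c from W-1: 950 − 4191.84 − 7647424.90 = −7650666.74.
At (376627, 6104309): z = 4192.4 + 7647548.9 − 7650666.74 = 1074.6 m.

1074.6 m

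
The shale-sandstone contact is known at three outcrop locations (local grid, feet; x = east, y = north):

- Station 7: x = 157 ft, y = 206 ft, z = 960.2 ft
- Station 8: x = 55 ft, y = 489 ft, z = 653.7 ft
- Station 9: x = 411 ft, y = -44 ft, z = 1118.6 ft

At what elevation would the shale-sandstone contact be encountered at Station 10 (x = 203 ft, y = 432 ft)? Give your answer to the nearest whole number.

628 ft

Let the plane be z = a·x + b·y + c.
Station 8−Station 7: −102a + 283b = −306.5;  Station 9−Station 7: 254a − 250b = 158.4.
Solving gives a = −0.68556, b = −1.33013.
Then c = 960.2 − a·157 − b·206 = 1341.84.
At (203, 432): z = −139.2 − 574.6 + 1341.84 = 628.1 ft.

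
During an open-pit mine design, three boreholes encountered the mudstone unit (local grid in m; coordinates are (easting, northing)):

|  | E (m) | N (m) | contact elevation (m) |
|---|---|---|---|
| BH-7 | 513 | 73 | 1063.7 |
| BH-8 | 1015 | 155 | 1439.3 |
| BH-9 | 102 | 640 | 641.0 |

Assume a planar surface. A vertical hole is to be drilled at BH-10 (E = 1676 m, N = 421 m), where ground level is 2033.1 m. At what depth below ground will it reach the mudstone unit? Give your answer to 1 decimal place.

Let the plane be z = a·E + b·N + c.
BH-8−BH-7: 502a + 82b = 375.6;  BH-9−BH-7: −411a + 567b = −422.7.
Solving gives a = 0.777878, b = −0.181644.
Then c = 1063.7 − a·513 − b·73 = 677.91.
At (1676, 421): z_contact = 1303.72 − 76.47 + 677.91 = 1905.16 m.
Depth below ground = 2033.1 − 1905.16 = 127.9 m.

127.9 m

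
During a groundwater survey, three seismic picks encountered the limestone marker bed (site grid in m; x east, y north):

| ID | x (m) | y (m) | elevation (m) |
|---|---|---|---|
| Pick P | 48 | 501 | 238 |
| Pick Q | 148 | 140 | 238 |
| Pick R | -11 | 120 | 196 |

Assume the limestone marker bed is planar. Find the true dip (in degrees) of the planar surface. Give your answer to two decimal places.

Let the plane be z = a·x + b·y + c.
Pick Q−Pick P: 100a − 361b = 0;  Pick R−Pick P: −59a − 381b = −42.
Solving gives a = 0.25526, b = 0.07071.
Gradient magnitude |∇z| = √(a² + b²) = √(0.06516 + 0.00500) = 0.26487.
True dip = arctan(0.26487) = 14.84°, dipping toward WSW (azimuth ≈ 255°).

14.84°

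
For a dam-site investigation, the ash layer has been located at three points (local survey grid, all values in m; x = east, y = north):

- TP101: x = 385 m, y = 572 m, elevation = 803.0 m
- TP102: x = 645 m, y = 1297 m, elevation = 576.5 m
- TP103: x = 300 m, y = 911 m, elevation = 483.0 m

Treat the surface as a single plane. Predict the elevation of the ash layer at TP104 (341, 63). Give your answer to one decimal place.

Let the plane be z = a·x + b·y + c.
TP102−TP101: 260a + 725b = −226.5;  TP103−TP101: −85a + 339b = −320.
Solving gives a = 1.036400, b = −0.684088.
Then c = 803 − a·385 − b·572 = 795.28.
At (341, 63): z = 353.4 − 43.1 + 795.28 = 1105.6 m.

1105.6 m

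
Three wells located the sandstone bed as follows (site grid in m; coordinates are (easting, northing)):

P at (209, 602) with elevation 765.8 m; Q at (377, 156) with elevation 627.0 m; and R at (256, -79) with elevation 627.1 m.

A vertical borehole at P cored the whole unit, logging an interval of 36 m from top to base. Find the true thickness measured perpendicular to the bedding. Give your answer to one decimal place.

33.5 m

Two edge vectors: P→Q = (168, -446, -138.8), P→R = (47, -681, -138.7).
Normal n = (P→Q) × (P→R) = (-32662.6, 16778, -93446).
So ∂z/∂E = −n_x/n_z = −0.34953 and ∂z/∂N = −n_y/n_z = 0.17955.
|∇z| = √(a²+b²) = 0.39295, so dip δ = arctan(0.39295) = 21.45°.
True thickness = vertical thickness × cos δ = 36 × cos 21.45° = 33.5 m.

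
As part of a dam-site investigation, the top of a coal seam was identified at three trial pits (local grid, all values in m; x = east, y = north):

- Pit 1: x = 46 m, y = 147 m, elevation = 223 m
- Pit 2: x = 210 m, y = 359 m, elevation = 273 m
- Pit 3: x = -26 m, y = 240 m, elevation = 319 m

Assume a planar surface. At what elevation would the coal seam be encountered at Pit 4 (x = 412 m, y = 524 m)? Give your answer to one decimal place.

Let the plane be z = a·x + b·y + c.
Pit 2−Pit 1: 164a + 212b = 50;  Pit 3−Pit 1: −72a + 93b = 96.
Solving gives a = −0.51455, b = 0.63390.
Then c = 223 − a·46 − b·147 = 153.49.
At (412, 524): z = −212.0 + 332.2 + 153.49 = 273.7 m.

273.7 m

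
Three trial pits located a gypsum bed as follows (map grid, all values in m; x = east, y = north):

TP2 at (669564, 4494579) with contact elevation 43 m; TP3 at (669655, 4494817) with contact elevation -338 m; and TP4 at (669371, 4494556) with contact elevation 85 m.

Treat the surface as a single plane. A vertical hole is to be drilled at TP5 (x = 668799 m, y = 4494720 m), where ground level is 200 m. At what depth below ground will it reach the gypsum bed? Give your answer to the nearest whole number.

Two edge vectors: TP2→TP3 = (91, 238, -381), TP2→TP4 = (-193, -23, 42).
Normal n = (TP2→TP3) × (TP2→TP4) = (1233, 69711, 43841).
So ∂z/∂x = −n_x/n_z = −0.02812436 and ∂z/∂y = −n_y/n_z = −1.59008690.
Intercept c from TP2: 43 + 18831.06 + 7146771.21 = 7165645.27.
At (668799, 4494720): z_contact = −18809.5 − 7146995.4 + 7165645.27 = -159.7 m.
Depth below ground = 200 − (-159.7) = 360 m.

360 m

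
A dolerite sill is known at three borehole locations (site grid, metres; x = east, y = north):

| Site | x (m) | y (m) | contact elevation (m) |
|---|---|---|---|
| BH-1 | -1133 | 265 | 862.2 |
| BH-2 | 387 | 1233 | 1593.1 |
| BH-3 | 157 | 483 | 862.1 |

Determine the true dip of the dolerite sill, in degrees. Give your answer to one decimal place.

46.2°

Let the plane be z = a·x + b·y + c.
BH-2−BH-1: 1520a + 968b = 730.9;  BH-3−BH-1: 1290a + 218b = −0.1.
Solving gives a = −0.17380, b = 1.02796.
Gradient magnitude |∇z| = √(a² + b²) = √(0.03020 + 1.05671) = 1.04255.
True dip = arctan(1.04255) = 46.2°, dipping toward S (azimuth ≈ 170°).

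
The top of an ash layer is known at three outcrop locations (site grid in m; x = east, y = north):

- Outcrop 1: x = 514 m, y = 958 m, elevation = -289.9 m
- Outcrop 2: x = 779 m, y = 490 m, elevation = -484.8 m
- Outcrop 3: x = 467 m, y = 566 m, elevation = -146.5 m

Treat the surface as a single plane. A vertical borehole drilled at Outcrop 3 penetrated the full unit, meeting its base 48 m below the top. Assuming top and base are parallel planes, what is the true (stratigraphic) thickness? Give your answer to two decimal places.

Two edge vectors: Outcrop 1→Outcrop 2 = (265, -468, -194.9), Outcrop 1→Outcrop 3 = (-47, -392, 143.4).
Normal n = (Outcrop 1→Outcrop 2) × (Outcrop 1→Outcrop 3) = (-143512, -28840.7, -125876).
So ∂z/∂x = −n_x/n_z = −1.14011 and ∂z/∂y = −n_y/n_z = −0.22912.
|∇z| = √(a²+b²) = 1.16290, so dip δ = arctan(1.16290) = 49.31°.
True thickness = vertical thickness × cos δ = 48 × cos 49.31° = 31.30 m.

31.30 m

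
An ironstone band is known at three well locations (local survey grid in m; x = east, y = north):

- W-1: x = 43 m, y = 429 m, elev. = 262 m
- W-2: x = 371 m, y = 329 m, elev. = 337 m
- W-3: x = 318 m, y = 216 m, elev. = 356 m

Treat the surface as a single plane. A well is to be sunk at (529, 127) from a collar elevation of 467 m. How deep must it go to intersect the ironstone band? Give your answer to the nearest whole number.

57 m

Two edge vectors: W-1→W-2 = (328, -100, 75), W-1→W-3 = (275, -213, 94).
Normal n = (W-1→W-2) × (W-1→W-3) = (6575, -10207, -42364).
So ∂z/∂x = −n_x/n_z = 0.15520 and ∂z/∂y = −n_y/n_z = −0.24094.
Intercept c from W-1: 262 − 6.67 + 103.36 = 358.69.
At (529, 127): z_contact = 82.1 − 30.6 + 358.69 = 410.2 m.
Depth below ground = 467 − 410.2 = 57 m.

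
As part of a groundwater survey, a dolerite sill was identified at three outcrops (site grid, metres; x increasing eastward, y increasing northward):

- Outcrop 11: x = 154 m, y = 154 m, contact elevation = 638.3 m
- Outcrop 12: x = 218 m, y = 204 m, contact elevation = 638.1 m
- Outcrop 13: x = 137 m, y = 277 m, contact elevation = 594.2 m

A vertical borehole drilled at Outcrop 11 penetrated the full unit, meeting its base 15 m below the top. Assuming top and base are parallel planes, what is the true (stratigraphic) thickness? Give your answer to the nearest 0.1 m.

Let the plane be z = a·x + b·y + c.
Outcrop 12−Outcrop 11: 64a + 50b = −0.2;  Outcrop 13−Outcrop 11: −17a + 123b = −44.1.
Solving gives a = 0.24999, b = −0.32399.
|∇z| = √(a²+b²) = 0.40922, so dip δ = arctan(0.40922) = 22.26°.
True thickness = vertical thickness × cos δ = 15 × cos 22.26° = 13.9 m.

13.9 m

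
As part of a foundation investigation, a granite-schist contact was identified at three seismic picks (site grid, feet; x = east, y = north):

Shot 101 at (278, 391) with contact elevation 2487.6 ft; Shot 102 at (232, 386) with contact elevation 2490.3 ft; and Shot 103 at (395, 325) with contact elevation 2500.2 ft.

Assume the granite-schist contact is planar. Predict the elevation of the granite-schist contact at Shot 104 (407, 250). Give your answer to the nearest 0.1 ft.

2518.4 ft

Let the plane be z = a·x + b·y + c.
Shot 102−Shot 101: −46a − 5b = 2.7;  Shot 103−Shot 101: 117a − 66b = 12.6.
Solving gives a = −0.03181, b = −0.24731.
Then c = 2487.6 − a·278 − b·391 = 2593.14.
At (407, 250): z = −12.9 − 61.8 + 2593.14 = 2518.4 ft.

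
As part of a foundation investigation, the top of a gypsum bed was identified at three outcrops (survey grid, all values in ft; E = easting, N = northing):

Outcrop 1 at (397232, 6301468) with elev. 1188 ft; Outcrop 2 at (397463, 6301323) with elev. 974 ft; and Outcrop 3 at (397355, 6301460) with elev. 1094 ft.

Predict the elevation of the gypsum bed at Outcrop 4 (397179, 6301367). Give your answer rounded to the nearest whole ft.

Let the plane be z = a·E + b·N + c.
Outcrop 2−Outcrop 1: 231a − 145b = −214;  Outcrop 3−Outcrop 1: 123a − 8b = −94.
Solving gives a = −0.74548070, b = 0.28823419.
Then c = 1188 − a·397232 − b·6301468 = −1518981.74.
At (397179, 6301367): z = −296089.3 + 1816269.4 − 1518981.74 = 1198.4 ft.

1198 ft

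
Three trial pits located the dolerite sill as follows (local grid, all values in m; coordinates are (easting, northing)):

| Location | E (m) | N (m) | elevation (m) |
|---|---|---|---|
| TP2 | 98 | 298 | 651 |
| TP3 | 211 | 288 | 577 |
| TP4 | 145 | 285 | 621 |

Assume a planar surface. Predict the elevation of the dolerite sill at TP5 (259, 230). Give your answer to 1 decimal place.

Two edge vectors: TP2→TP3 = (113, -10, -74), TP2→TP4 = (47, -13, -30).
Normal n = (TP2→TP3) × (TP2→TP4) = (-662, -88, -999).
So ∂z/∂E = −n_x/n_z = −0.66266 and ∂z/∂N = −n_y/n_z = −0.08809.
Intercept c from TP2: 651 + 64.94 + 26.25 = 742.19.
At (259, 230): z = −171.6 − 20.3 + 742.19 = 550.3 m.

550.3 m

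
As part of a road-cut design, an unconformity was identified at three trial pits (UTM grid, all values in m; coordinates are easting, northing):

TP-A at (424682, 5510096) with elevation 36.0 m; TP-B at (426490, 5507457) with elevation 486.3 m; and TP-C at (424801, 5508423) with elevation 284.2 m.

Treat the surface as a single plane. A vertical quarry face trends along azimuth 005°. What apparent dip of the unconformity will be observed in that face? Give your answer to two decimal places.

8.09°

Two edge vectors: TP-A→TP-B = (1808, -2639, 450.3), TP-A→TP-C = (119, -1673, 248.2).
Normal n = (TP-A→TP-B) × (TP-A→TP-C) = (98352.1, -395159.9, -2710743).
So ∂z/∂easting = −n_x/n_z = 0.03628 and ∂z/∂northing = −n_y/n_z = −0.14578.
Unit vector along 005° is (sin 5°, cos 5°) = (0.0872, 0.9962).
Slope in that direction = a·(0.0872) + b·(0.9962) = −0.14206.
Apparent dip = arctan|0.14206| = 8.09° (true dip is 8.5°, so apparent ≤ true as expected).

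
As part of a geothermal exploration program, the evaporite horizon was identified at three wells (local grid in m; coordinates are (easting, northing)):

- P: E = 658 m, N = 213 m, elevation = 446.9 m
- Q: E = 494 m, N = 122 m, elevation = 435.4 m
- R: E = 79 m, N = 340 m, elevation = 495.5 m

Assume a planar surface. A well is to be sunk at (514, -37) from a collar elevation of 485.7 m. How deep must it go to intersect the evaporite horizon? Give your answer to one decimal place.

82.7 m

Let the plane be z = a·E + b·N + c.
Q−P: −164a − 91b = −11.5;  R−P: −579a + 127b = 48.6.
Solving gives a = −0.04029, b = 0.19899.
Then c = 446.9 − a·658 − b·213 = 431.03.
At (514, -37): z_contact = −20.71 − 7.36 + 431.03 = 402.96 m.
Depth below ground = 485.7 − 402.96 = 82.7 m.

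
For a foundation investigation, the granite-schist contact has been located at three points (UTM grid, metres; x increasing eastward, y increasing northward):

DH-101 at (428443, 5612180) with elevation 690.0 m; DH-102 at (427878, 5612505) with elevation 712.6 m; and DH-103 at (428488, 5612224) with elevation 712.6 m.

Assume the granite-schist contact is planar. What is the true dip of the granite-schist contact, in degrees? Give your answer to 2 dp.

Two edge vectors: DH-101→DH-102 = (-565, 325, 22.6), DH-101→DH-103 = (45, 44, 22.6).
Normal n = (DH-101→DH-102) × (DH-101→DH-103) = (6350.6, 13786, -39485).
So ∂z/∂x = −n_x/n_z = 0.16084 and ∂z/∂y = −n_y/n_z = 0.34915.
Gradient magnitude |∇z| = √(a² + b²) = √(0.02587 + 0.12190) = 0.38441.
True dip = arctan(0.38441) = 21.03°, dipping toward SSW (azimuth ≈ 205°).

21.03°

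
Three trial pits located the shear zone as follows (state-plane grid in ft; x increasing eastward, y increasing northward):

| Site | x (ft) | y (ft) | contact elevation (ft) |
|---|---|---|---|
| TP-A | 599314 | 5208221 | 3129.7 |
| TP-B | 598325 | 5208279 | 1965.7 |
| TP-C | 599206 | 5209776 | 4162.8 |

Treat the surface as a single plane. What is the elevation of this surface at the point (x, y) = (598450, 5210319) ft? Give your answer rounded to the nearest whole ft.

Let the plane be z = a·x + b·y + c.
TP-B−TP-A: −989a + 58b = −1164;  TP-C−TP-A: −108a + 1555b = 1033.1.
Solving gives a = 1.22088140, b = 0.74916733.
Then c = 3129.7 − a·599314 − b·5208221 = −4630390.61.
At (598450, 5210319): z = 730636.5 + 3903400.8 − 4630390.61 = 3646.6 ft.

3647 ft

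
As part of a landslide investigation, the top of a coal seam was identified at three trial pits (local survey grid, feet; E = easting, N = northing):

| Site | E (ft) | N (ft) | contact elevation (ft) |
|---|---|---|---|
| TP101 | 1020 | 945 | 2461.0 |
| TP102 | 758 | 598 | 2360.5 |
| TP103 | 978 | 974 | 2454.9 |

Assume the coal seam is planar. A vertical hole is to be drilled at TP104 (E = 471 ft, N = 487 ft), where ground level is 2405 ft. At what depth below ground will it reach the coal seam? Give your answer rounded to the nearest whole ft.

123 ft

Two edge vectors: TP101→TP102 = (-262, -347, -100.5), TP101→TP103 = (-42, 29, -6.1).
Normal n = (TP101→TP102) × (TP101→TP103) = (5031.2, 2622.8, -22172).
So ∂z/∂E = −n_x/n_z = 0.22692 and ∂z/∂N = −n_y/n_z = 0.11829.
Intercept c from TP101: 2461 − 231.46 − 111.79 = 2117.76.
At (471, 487): z_contact = 106.9 + 57.6 + 2117.76 = 2282.2 ft.
Depth below ground = 2405 − 2282.2 = 123 ft.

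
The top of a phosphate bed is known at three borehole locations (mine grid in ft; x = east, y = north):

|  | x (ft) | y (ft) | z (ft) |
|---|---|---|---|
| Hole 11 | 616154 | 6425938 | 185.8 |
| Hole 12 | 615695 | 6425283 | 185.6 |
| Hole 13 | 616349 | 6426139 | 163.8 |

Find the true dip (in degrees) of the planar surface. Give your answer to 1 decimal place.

26.5°

Two edge vectors: Hole 11→Hole 12 = (-459, -655, -0.2), Hole 11→Hole 13 = (195, 201, -22).
Normal n = (Hole 11→Hole 12) × (Hole 11→Hole 13) = (14450.2, -10137, 35466).
So ∂z/∂x = −n_x/n_z = −0.40744 and ∂z/∂y = −n_y/n_z = 0.28582.
Gradient magnitude |∇z| = √(a² + b²) = √(0.16601 + 0.08169) = 0.49770.
True dip = arctan(0.49770) = 26.5°, dipping toward SE (azimuth ≈ 125°).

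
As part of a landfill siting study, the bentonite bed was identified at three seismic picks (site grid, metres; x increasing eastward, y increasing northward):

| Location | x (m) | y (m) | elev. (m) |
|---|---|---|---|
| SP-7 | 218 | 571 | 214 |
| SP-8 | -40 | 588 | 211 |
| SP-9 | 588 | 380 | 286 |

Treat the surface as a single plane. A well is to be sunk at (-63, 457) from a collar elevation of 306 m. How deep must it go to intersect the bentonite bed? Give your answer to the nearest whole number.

Let the plane be z = a·x + b·y + c.
SP-8−SP-7: −258a + 17b = −3;  SP-9−SP-7: 370a − 191b = 72.
Solving gives a = −0.01514, b = −0.40630.
Then c = 214 − a·218 − b·571 = 449.30.
At (-63, 457): z_contact = 1.0 − 185.7 + 449.30 = 264.6 m.
Depth below ground = 306 − 264.6 = 41 m.

41 m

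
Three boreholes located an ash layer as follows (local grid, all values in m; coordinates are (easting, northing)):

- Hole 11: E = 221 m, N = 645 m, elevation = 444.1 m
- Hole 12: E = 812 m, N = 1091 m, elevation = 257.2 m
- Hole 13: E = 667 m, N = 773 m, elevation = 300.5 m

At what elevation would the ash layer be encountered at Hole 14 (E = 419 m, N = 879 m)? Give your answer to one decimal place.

Let the plane be z = a·E + b·N + c.
Hole 12−Hole 11: 591a + 446b = −186.9;  Hole 13−Hole 11: 446a + 128b = −143.6.
Solving gives a = −0.325489, b = 0.012251.
Then c = 444.1 − a·221 − b·645 = 508.13.
At (419, 879): z = −136.4 + 10.8 + 508.13 = 382.5 m.

382.5 m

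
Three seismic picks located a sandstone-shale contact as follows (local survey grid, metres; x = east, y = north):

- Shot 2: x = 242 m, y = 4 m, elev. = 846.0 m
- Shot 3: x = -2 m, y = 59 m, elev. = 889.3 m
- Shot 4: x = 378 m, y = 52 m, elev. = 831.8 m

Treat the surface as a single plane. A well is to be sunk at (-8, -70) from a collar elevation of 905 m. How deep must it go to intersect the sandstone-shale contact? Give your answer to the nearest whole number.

Let the plane be z = a·x + b·y + c.
Shot 3−Shot 2: −244a + 55b = 43.3;  Shot 4−Shot 2: 136a + 48b = −14.2.
Solving gives a = −0.14899, b = 0.12630.
Then c = 846 − a·242 − b·4 = 881.55.
At (-8, -70): z_contact = 1.2 − 8.8 + 881.55 = 873.9 m.
Depth below ground = 905 − 873.9 = 31 m.

31 m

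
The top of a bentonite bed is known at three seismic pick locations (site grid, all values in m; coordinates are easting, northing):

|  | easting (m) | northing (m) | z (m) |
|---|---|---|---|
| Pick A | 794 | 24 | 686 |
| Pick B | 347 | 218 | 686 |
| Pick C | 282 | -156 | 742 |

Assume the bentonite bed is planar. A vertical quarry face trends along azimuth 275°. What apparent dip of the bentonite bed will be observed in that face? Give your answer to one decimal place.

2.8°

Two edge vectors: Pick A→Pick B = (-447, 194, 0), Pick A→Pick C = (-512, -180, 56).
Normal n = (Pick A→Pick B) × (Pick A→Pick C) = (10864, 25032, 179788).
So ∂z/∂easting = −n_x/n_z = −0.06043 and ∂z/∂northing = −n_y/n_z = −0.13923.
Unit vector along 275° is (sin 275°, cos 275°) = (-0.9962, 0.0872).
Slope in that direction = a·(-0.9962) + b·(0.0872) = 0.04806.
Apparent dip = arctan|0.04806| = 2.8° (true dip is 8.6°, so apparent ≤ true as expected).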